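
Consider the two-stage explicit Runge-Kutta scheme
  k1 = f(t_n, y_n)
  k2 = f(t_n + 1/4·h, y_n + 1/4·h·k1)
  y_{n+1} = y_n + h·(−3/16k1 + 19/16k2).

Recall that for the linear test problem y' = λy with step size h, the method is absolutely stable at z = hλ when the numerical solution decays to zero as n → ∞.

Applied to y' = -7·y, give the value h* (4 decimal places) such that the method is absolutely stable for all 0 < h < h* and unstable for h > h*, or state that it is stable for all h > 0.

With y'=λy (z=hλ):
  k1=λy_n ⇒ h·k1=z·y_n;  k2=λ(1+1/4z)y_n ⇒ h·k2=z(1+1/4z)y_n
  y_{n+1}/y_n = 1 − 3/16z + 19/16z(1+1/4z) = 1 + z + 19/64z²
  so R(z) = 1 + z + 19/64z².

Find x<0 with |R(x)|<1.
x=-0.66: |R|=0.4693
R=1: x+19/64x²=0 ⇒ x=−64/19=-3.3684; min R=1−1/(4·19/64)=0.1579>−1
Confirm numerically:
  x=-3.312: |R|=0.94452 <1
  x=-3.091: |R|=0.74543 <1
  x=-2.689: |R|=0.45762 <1
  x=-2.062: |R|=0.20027 <1
  x=-3.582: |R|=1.22712 >1
  x=-3.571: |R|=1.21476 >1
Interval (-3.3684, 0).

(-3.3684,0); λ=-7 ⇒ h* = (64/19)/7 = 0.4812.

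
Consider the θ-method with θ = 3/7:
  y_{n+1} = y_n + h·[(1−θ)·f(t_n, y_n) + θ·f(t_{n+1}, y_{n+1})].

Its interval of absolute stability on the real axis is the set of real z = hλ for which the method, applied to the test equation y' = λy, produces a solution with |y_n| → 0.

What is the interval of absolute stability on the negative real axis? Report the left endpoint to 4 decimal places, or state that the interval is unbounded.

On y'=λy, z=hλ:
  y_{n+1} = y_n + z·[4/7·y_n + 3/7·y_{n+1}] ⇒ (1 − 3/7z)y_{n+1} = (1 + 4/7z)y_n
  Hence R(z) = (1 + 4/7z)/(1 − 3/7z).

Solve |R(x)|<1 on ℝ⁻.
x=-0.55: |R|=0.5549
R=−1: 1+4/7x = −1+3/7x ⇒ -1/7x=2 ⇒ x=2/(-1/7)=-14.0000
Confirm numerically:
  x=-12.915: |R|=0.97628 <1
  x=-10.292: |R|=0.90210 <1
  x=-10.252: |R|=0.90073 <1
  x=-14.562: |R|=1.01109 >1
  x=-14.455: |R|=1.00903 >1
Interval (-14.0000, 0).

(-14.0000, 0).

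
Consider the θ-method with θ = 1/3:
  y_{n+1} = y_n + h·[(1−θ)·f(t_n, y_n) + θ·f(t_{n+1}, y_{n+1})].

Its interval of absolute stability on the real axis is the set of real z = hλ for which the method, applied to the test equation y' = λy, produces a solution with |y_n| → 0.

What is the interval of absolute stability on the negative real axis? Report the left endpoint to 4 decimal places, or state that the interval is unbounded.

Set f=λy, z=hλ:
  y_{n+1} = y_n + z·[2/3·y_n + 1/3·y_{n+1}] ⇒ (1 − 1/3z)y_{n+1} = (1 + 2/3z)y_n
  R(z) = (1 + 2/3z)/(1 − 1/3z).

Boundary: |R(x)|=1, x<0.
x=-1.38: |R|=0.0548
R=−1: 1+2/3x = −1+1/3x ⇒ -1/3x=2 ⇒ x=2/(-1/3)=-6.0000
Confirm numerically:
  x=-5.590: |R|=0.95227 <1
  x=-3.796: |R|=0.67569 <1
  x=-3.757: |R|=0.66805 <1
  x=-6.409: |R|=1.04347 >1
  x=-6.289: |R|=1.03111 >1
Stable set (-6.0000, 0).

(-6.0000, 0).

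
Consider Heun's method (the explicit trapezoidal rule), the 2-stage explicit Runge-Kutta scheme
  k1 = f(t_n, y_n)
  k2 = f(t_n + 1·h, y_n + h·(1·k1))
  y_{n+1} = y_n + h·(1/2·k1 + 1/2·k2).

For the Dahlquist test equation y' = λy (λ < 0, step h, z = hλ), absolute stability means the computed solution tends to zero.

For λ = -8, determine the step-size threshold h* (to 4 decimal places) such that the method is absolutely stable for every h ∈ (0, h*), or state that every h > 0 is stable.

On y'=λy, z=hλ:
  order 2, 2-stage ⇒ R(z)=1+z+z^2/2
  (e.g. R(-1.3)=0.54500, |R|=0.54500)

Find x<0 with |R(x)|<1.
x=-1.3: |R|=0.5450
|R(-2.12)|=1.1272 |R(-1.88)|=0.8872 |R(-1.82)|=0.8362
Bisect:
  x_lo=-2.5250 |R|=1.6629  x_hi=-0.2723 |R|=0.7648
  mid=-1.39866 |R|=0.57946 →hi
  mid=-1.96184 |R|=0.96257 →hi
  mid=-2.24344 |R|=1.27307 →lo
  mid=-2.10264 |R|=1.10791 →lo
  mid=-2.03224 |R|=1.03276 →lo
  mid=-1.99704 |R|=0.99705 →hi
  mid=-2.01464 |R|=1.01475 →lo
  mid=-2.00584 |R|=1.00586 →lo
  mid=-2.00144 |R|=1.00144 →lo
  mid=-1.99924 |R|=0.99924 →hi
  ...
  [-2.00007,-1.99993] ⇒ x*=-2.0000
Stable set (-2.0000, 0).

(-2.0000,0); λ=-8 ⇒ h* = 0.2500.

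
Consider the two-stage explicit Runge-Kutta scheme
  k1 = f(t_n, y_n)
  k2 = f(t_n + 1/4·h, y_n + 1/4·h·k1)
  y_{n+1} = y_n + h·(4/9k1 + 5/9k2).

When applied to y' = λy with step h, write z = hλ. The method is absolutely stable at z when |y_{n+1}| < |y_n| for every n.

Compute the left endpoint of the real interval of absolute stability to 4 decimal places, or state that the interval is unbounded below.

z* = -7.2000.

Set f=λy, z=hλ:
  k1=λy_n ⇒ h·k1=z·y_n;  k2=λ(1+1/4z)y_n ⇒ h·k2=z(1+1/4z)y_n
  y_{n+1}/y_n = 1 + 4/9z + 5/9z(1+1/4z) = 1 + z + 5/36z²
  R(z) = 1 + z + 5/36z².

Solve |R(x)|<1 on ℝ⁻.
x=-0.47: |R|=0.5607
R=1: x+5/36x²=0 ⇒ x=−36/5=-7.2000; min R=1−1/(4·5/36)=-0.8000>−1
Confirm numerically:
  x=-5.215: |R|=0.43775 <1
  x=-5.107: |R|=0.48458 <1
  x=-4.830: |R|=0.58987 <1
  x=-4.133: |R|=0.76054 <1
  x=-7.706: |R|=1.54156 >1
  x=-7.635: |R|=1.46128 >1
  x=-7.242: |R|=1.04225 >1
Stable set (-7.2000, 0).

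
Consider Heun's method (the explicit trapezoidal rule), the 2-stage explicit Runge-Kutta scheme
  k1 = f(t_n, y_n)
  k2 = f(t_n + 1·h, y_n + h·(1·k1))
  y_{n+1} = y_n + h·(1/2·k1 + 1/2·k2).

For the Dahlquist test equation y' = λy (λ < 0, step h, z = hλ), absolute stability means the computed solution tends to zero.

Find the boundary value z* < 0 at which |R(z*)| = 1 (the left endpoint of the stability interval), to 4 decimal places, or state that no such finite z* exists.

Test eqn y'=λy, z=hλ:
  order 2, 2-stage ⇒ R(z)=1+z+z^2/2
  (e.g. R(-1.44)=0.59680, |R|=0.59680)

Need |R(x)|<1, x<0.
x=-1.44: |R|=0.5968
|R(-1.63)|=0.6985 |R(-1.44)|=0.5968 |R(-1.39)|=0.5760
Bisect:
  x_lo=-2.4279 |R|=1.5194  x_hi=-0.2751 |R|=0.7627
  mid=-1.35148 |R|=0.56177 →hi
  mid=-1.88967 |R|=0.89576 →hi
  mid=-2.15877 |R|=1.17137 →lo
  mid=-2.02422 |R|=1.02451 →lo
  mid=-1.95695 |R|=0.95787 →hi
  mid=-1.99058 |R|=0.99063 →hi
  mid=-2.00740 |R|=1.00743 →lo
  ...
  [-2.00004,-1.99991] ⇒ x*=-2.0000
Stable set (-2.0000, 0).

z* = -2.0000.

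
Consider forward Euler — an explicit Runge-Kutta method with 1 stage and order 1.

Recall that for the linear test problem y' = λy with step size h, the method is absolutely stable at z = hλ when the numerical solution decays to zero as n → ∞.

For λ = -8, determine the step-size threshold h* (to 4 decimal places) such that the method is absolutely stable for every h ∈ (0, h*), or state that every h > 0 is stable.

With y'=λy (z=hλ):
  order 1, 1-stage ⇒ R(z)=1+z
  (e.g. R(-0.86)=0.14000, |R|=0.14000)

Need |R(x)|<1, x<0.
x=-0.86: |R|=0.1400
|R(-2.06)|=1.0600 |R(-1.32)|=0.3200 |R(-0.71)|=0.2900
Bisect:
  x_lo=-2.3164 |R|=1.3164  x_hi=-0.2234 |R|=0.7766
  mid=-1.26992 |R|=0.26992 →hi
  mid=-1.79318 |R|=0.79318 →hi
  mid=-2.05481 |R|=1.05481 →lo
  mid=-1.92400 |R|=0.92400 →hi
  mid=-1.98941 |R|=0.98941 →hi
  mid=-2.02211 |R|=1.02211 →lo
  mid=-2.00576 |R|=1.00576 →lo
  ...
  [-2.00001,-1.99988] ⇒ x*=-2.0000
Interval (-2.0000, 0).

(-2.0000,0); λ=-8 ⇒ h* = 0.2500.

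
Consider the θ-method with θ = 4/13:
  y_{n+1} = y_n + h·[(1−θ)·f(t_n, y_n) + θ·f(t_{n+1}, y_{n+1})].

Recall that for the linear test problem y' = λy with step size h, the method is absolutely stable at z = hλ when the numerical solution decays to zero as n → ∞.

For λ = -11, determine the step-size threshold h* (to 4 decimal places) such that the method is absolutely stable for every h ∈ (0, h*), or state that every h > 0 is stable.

On y'=λy, z=hλ:
  y_{n+1} = y_n + z·[9/13·y_n + 4/13·y_{n+1}] ⇒ (1 − 4/13z)y_{n+1} = (1 + 9/13z)y_n
  R(z) = (1 + 9/13z)/(1 − 4/13z).

Find x<0 with |R(x)|<1.
x=-0.66: |R|=0.4514
R=−1: 1+9/13x = −1+4/13x ⇒ -5/13x=2 ⇒ x=2/(-5/13)=-5.2000
Confirm numerically:
  x=-4.905: |R|=0.95478 <1
  x=-3.385: |R|=0.65806 <1
  x=-3.302: |R|=0.63790 <1
  x=-2.246: |R|=0.32815 <1
  x=-5.233: |R|=1.00486 >1
  x=-5.223: |R|=1.00339 >1
So |R|<1 on (-5.2000, 0).

(-5.2000,0); λ=-11 ⇒ h* = (26/5)/11 = 0.4727.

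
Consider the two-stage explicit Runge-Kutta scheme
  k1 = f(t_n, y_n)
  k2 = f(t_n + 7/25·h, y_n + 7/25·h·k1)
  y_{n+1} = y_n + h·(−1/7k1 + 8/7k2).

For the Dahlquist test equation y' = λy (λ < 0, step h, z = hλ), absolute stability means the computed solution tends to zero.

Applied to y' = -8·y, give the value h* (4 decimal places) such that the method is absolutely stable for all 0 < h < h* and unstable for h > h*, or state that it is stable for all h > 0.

(-3.1250,0); λ=-8 ⇒ h* = (25/8)/8 = 0.3906.

Set f=λy, z=hλ:
  k1=λy_n ⇒ h·k1=z·y_n;  k2=λ(1+7/25z)y_n ⇒ h·k2=z(1+7/25z)y_n
  y_{n+1}/y_n = 1 − 1/7z + 8/7z(1+7/25z) = 1 + z + 8/25z²
  ⇒ R(z) = 1 + z + 8/25z².

Boundary: |R(x)|=1, x<0.
x=-0.66: |R|=0.4794
R=1: x+8/25x²=0 ⇒ x=−25/8=-3.1250; min R=1−1/(4·8/25)=0.2188>−1
Confirm numerically:
  x=-2.700: |R|=0.63280 <1
  x=-1.859: |R|=0.24688 <1
  x=-1.266: |R|=0.24688 <1
  x=-3.501: |R|=1.42124 >1
  x=-3.446: |R|=1.35397 >1
  x=-3.166: |R|=1.04154 >1
Interval (-3.1250, 0).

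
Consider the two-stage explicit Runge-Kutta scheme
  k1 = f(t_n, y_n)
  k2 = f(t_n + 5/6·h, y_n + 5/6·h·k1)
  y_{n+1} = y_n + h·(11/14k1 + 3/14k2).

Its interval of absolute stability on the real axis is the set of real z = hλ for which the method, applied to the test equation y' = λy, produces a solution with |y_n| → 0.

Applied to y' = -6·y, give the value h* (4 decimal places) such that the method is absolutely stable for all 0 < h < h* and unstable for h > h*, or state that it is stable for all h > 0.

(-5.6000,0); λ=-6 ⇒ h* = (28/5)/6 = 0.9333.

Test eqn y'=λy, z=hλ:
  k1=λy_n ⇒ h·k1=z·y_n;  k2=λ(1+5/6z)y_n ⇒ h·k2=z(1+5/6z)y_n
  y_{n+1}/y_n = 1 + 11/14z + 3/14z(1+5/6z) = 1 + z + 5/28z²
  R(z) = 1 + z + 5/28z².

Solve |R(x)|<1 on ℝ⁻.
x=-1.17: |R|=0.0744
R=1: x+5/28x²=0 ⇒ x=−28/5=-5.6000; min R=1−1/(4·5/28)=-0.4000>−1
Confirm numerically:
  x=-4.244: |R|=0.02765 <1
  x=-4.001: |R|=0.14243 <1
  x=-3.280: |R|=0.35886 <1
  x=-2.280: |R|=0.35171 <1
  x=-5.674: |R|=1.07498 >1
  x=-5.664: |R|=1.06473 >1
So |R|<1 on (-5.6000, 0).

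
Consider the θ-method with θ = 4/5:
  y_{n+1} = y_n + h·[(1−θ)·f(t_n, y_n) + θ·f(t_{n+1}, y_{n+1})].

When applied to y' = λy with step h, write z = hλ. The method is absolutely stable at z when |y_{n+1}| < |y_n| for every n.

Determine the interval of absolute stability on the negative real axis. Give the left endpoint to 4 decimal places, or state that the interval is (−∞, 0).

On y'=λy, z=hλ:
  y_{n+1} = y_n + z·[1/5·y_n + 4/5·y_{n+1}] ⇒ (1 − 4/5z)y_{n+1} = (1 + 1/5z)y_n
  R(z) = (1 + 1/5z)/(1 − 4/5z).

Boundary: |R(x)|=1, x<0.
x=-0.85: |R|=0.4940
x=-2: |R|=0.2308
x=-10: |R|=0.1111
x=-100: |R|=0.2346
θ=4/5≥1/2 ⇒ |1+1/5x|<|1−4/5x| ∀x<0 ⇒ unbounded interval.

unbounded; (−∞, 0).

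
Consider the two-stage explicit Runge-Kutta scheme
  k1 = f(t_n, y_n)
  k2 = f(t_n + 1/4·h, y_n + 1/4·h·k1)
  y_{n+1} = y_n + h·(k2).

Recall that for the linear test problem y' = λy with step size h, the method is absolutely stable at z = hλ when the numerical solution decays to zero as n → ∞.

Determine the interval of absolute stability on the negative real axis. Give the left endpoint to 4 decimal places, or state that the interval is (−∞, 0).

z∈(-4.0000,0).

Set f=λy, z=hλ:
  k1=λy_n ⇒ h·k1=z·y_n;  k2=λ(1+1/4z)y_n ⇒ h·k2=z(1+1/4z)y_n
  y_{n+1}/y_n = 1 + z(1+1/4z) = 1 + z + 1/4z²
  ⇒ R(z) = 1 + z + 1/4z².

Need |R(x)|<1, x<0.
x=-1.77: |R|=0.0132
R=1: x+1/4x²=0 ⇒ x=−4=-4.0000; min R=1−1/(4·1/4)=0.0000>−1
Confirm numerically:
  x=-3.252: |R|=0.39188 <1
  x=-3.079: |R|=0.29106 <1
  x=-2.999: |R|=0.24950 <1
  x=-2.006: |R|=0.00001 <1
  x=-4.419: |R|=1.46289 >1
  x=-4.155: |R|=1.16101 >1
So |R|<1 on (-4.0000, 0).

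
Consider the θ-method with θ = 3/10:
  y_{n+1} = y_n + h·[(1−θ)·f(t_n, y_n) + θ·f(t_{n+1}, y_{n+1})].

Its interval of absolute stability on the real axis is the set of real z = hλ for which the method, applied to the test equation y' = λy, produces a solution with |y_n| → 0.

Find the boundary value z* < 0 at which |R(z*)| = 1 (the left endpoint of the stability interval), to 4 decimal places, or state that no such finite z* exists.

Test eqn y'=λy, z=hλ:
  y_{n+1} = y_n + z·[7/10·y_n + 3/10·y_{n+1}] ⇒ (1 − 3/10z)y_{n+1} = (1 + 7/10z)y_n
  R(z) = (1 + 7/10z)/(1 − 3/10z).

Solve |R(x)|<1 on ℝ⁻.
x=-0.36: |R|=0.6751
R=−1: 1+7/10x = −1+3/10x ⇒ -2/5x=2 ⇒ x=2/(-2/5)=-5.0000
Confirm numerically:
  x=-3.794: |R|=0.77439 <1
  x=-3.626: |R|=0.73676 <1
  x=-2.861: |R|=0.53958 <1
  x=-2.579: |R|=0.45402 <1
  x=-5.503: |R|=1.07590 >1
  x=-5.460: |R|=1.06975 >1
  x=-5.052: |R|=1.00827 >1
Stable set (-5.0000, 0).

left endpoint -5.0000.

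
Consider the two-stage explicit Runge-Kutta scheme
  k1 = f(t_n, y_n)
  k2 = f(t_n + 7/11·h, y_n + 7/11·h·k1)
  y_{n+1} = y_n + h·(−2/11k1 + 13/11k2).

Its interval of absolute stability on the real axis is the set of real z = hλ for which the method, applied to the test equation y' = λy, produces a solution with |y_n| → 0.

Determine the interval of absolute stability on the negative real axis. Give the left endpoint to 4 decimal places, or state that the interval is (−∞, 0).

(-1.3297, 0).

With y'=λy (z=hλ):
  k1=λy_n ⇒ h·k1=z·y_n;  k2=λ(1+7/11z)y_n ⇒ h·k2=z(1+7/11z)y_n
  y_{n+1}/y_n = 1 − 2/11z + 13/11z(1+7/11z) = 1 + z + 91/121z²
  so R(z) = 1 + z + 91/121z².

Find x<0 with |R(x)|<1.
x=-1.61: |R|=1.3394
R=1: x+91/121x²=0 ⇒ x=−121/91=-1.3297; min R=1−1/(4·91/121)=0.6676>−1
Confirm numerically:
  x=-1.289: |R|=0.96057 <1
  x=-1.068: |R|=0.78982 <1
  x=-0.577: |R|=0.67338 <1
  x=-1.490: |R|=1.17966 >1
  x=-1.471: |R|=1.15635 >1
Stable set (-1.3297, 0).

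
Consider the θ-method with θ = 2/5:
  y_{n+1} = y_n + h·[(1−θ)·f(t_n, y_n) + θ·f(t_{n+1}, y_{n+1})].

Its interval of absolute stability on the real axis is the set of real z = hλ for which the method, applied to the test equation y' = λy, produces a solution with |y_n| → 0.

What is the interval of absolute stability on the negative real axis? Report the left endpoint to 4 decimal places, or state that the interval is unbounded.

z∈(-10.0000,0).

With y'=λy (z=hλ):
  y_{n+1} = y_n + z·[3/5·y_n + 2/5·y_{n+1}] ⇒ (1 − 2/5z)y_{n+1} = (1 + 3/5z)y_n
  so R(z) = (1 + 3/5z)/(1 − 2/5z).

Find x<0 with |R(x)|<1.
x=-0.63: |R|=0.4968
R=−1: 1+3/5x = −1+2/5x ⇒ -1/5x=2 ⇒ x=2/(-1/5)=-10.0000
Confirm numerically:
  x=-7.776: |R|=0.89179 <1
  x=-6.924: |R|=0.83680 <1
  x=-6.641: |R|=0.81627 <1
  x=-10.532: |R|=1.02041 >1
  x=-10.368: |R|=1.01430 >1
  x=-10.080: |R|=1.00318 >1
Interval (-10.0000, 0).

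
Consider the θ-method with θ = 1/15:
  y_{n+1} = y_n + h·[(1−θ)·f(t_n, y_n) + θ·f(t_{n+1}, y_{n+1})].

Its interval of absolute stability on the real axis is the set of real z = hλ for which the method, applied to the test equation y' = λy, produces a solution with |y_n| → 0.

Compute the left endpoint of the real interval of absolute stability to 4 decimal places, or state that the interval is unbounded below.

z* = -2.3077.

Test eqn y'=λy, z=hλ:
  y_{n+1} = y_n + z·[14/15·y_n + 1/15·y_{n+1}] ⇒ (1 − 1/15z)y_{n+1} = (1 + 14/15z)y_n
  R(z) = (1 + 14/15z)/(1 − 1/15z).

Solve |R(x)|<1 on ℝ⁻.
x=-1.33: |R|=0.2217
R=−1: 1+14/15x = −1+1/15x ⇒ -13/15x=2 ⇒ x=2/(-13/15)=-2.3077
Confirm numerically:
  x=-2.033: |R|=0.79035 <1
  x=-1.494: |R|=0.35868 <1
  x=-1.457: |R|=0.32801 <1
  x=-0.952: |R|=0.10481 <1
  x=-2.608: |R|=1.22172 >1
  x=-2.573: |R|=1.19627 >1
  x=-2.488: |R|=1.13403 >1
Stable set (-2.3077, 0).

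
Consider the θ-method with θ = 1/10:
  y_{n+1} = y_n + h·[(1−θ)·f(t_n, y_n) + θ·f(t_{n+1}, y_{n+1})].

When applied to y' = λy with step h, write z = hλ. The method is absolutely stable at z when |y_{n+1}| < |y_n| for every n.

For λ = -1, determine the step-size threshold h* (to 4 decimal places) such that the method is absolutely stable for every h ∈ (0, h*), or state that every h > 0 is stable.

(-2.5000,0); λ=-1 ⇒ h* = (5/2)/1 = 2.5000.

With y'=λy (z=hλ):
  y_{n+1} = y_n + z·[9/10·y_n + 1/10·y_{n+1}] ⇒ (1 − 1/10z)y_{n+1} = (1 + 9/10z)y_n
  Hence R(z) = (1 + 9/10z)/(1 − 1/10z).

Solve |R(x)|<1 on ℝ⁻.
x=-0.55: |R|=0.4787
R=−1: 1+9/10x = −1+1/10x ⇒ -4/5x=2 ⇒ x=2/(-4/5)=-2.5000
Confirm numerically:
  x=-2.403: |R|=0.93743 <1
  x=-2.197: |R|=0.80126 <1
  x=-1.650: |R|=0.41631 <1
  x=-1.033: |R|=0.06372 <1
  x=-3.039: |R|=1.33070 >1
  x=-3.032: |R|=1.32658 >1
  x=-3.030: |R|=1.32540 >1
So |R|<1 on (-2.5000, 0).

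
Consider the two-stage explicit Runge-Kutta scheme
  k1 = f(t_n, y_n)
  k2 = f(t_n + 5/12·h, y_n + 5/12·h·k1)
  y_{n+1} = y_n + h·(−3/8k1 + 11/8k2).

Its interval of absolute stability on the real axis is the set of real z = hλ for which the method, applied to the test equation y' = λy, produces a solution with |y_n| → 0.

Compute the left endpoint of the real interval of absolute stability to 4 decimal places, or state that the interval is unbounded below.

left endpoint -1.7455.

Set f=λy, z=hλ:
  k1=λy_n ⇒ h·k1=z·y_n;  k2=λ(1+5/12z)y_n ⇒ h·k2=z(1+5/12z)y_n
  y_{n+1}/y_n = 1 − 3/8z + 11/8z(1+5/12z) = 1 + z + 55/96z²
  R(z) = 1 + z + 55/96z².

Solve |R(x)|<1 on ℝ⁻.
x=-0.55: |R|=0.6233
R=1: x+55/96x²=0 ⇒ x=−96/55=-1.7455; min R=1−1/(4·55/96)=0.5636>−1
Confirm numerically:
  x=-1.660: |R|=0.91873 <1
  x=-1.239: |R|=0.64050 <1
  x=-0.879: |R|=0.56366 <1
  x=-2.295: |R|=1.72257 >1
  x=-1.878: |R|=1.14261 >1
  x=-1.831: |R|=1.08974 >1
So |R|<1 on (-1.7455, 0).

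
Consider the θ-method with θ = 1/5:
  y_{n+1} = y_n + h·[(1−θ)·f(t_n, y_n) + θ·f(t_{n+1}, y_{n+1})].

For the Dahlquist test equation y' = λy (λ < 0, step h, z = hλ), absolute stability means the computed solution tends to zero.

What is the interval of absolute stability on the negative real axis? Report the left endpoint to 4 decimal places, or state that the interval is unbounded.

With y'=λy (z=hλ):
  y_{n+1} = y_n + z·[4/5·y_n + 1/5·y_{n+1}] ⇒ (1 − 1/5z)y_{n+1} = (1 + 4/5z)y_n
  Hence R(z) = (1 + 4/5z)/(1 − 1/5z).

Boundary: |R(x)|=1, x<0.
x=-0.51: |R|=0.5372
R=−1: 1+4/5x = −1+1/5x ⇒ -3/5x=2 ⇒ x=2/(-3/5)=-3.3333
Confirm numerically:
  x=-2.795: |R|=0.79282 <1
  x=-2.455: |R|=0.64655 <1
  x=-1.672: |R|=0.25300 <1
  x=-3.853: |R|=1.17610 >1
  x=-3.381: |R|=1.01706 >1
Interval (-3.3333, 0).

(-3.3333, 0).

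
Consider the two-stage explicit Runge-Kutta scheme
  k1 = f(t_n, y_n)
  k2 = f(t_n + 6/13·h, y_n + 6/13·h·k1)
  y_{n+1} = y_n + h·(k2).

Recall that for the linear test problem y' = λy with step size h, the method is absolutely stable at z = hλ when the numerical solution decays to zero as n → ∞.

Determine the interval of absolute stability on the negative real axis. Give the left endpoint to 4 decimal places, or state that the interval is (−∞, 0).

(-2.1667, 0).

On y'=λy, z=hλ:
  k1=λy_n ⇒ h·k1=z·y_n;  k2=λ(1+6/13z)y_n ⇒ h·k2=z(1+6/13z)y_n
  y_{n+1}/y_n = 1 + z(1+6/13z) = 1 + z + 6/13z²
  Hence R(z) = 1 + z + 6/13z².

Boundary: |R(x)|=1, x<0.
x=-1.62: |R|=0.5913
R=1: x+6/13x²=0 ⇒ x=−13/6=-2.1667; min R=1−1/(4·6/13)=0.4583>−1
Confirm numerically:
  x=-1.959: |R|=0.81224 <1
  x=-1.508: |R|=0.54157 <1
  x=-1.467: |R|=0.52627 <1
  x=-1.241: |R|=0.46981 <1
  x=-2.514: |R|=1.40301 >1
  x=-2.453: |R|=1.32417 >1
  x=-2.293: |R|=1.13370 >1
Stable set (-2.1667, 0).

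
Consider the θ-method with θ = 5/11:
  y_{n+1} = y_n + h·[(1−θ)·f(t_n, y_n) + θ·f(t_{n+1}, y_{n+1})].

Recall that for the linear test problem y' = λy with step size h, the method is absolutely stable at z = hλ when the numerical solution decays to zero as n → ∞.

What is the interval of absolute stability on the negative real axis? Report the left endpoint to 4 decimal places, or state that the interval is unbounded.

Set f=λy, z=hλ:
  y_{n+1} = y_n + z·[6/11·y_n + 5/11·y_{n+1}] ⇒ (1 − 5/11z)y_{n+1} = (1 + 6/11z)y_n
  so R(z) = (1 + 6/11z)/(1 − 5/11z).

Boundary: |R(x)|=1, x<0.
x=-1.59: |R|=0.0770
R=−1: 1+6/11x = −1+5/11x ⇒ -1/11x=2 ⇒ x=2/(-1/11)=-22.0000
Confirm numerically:
  x=-21.828: |R|=0.99857 <1
  x=-15.466: |R|=0.92603 <1
  x=-9.404: |R|=0.78290 <1
  x=-22.494: |R|=1.00400 >1
  x=-22.042: |R|=1.00035 >1
Interval (-22.0000, 0).

(-22.0000, 0).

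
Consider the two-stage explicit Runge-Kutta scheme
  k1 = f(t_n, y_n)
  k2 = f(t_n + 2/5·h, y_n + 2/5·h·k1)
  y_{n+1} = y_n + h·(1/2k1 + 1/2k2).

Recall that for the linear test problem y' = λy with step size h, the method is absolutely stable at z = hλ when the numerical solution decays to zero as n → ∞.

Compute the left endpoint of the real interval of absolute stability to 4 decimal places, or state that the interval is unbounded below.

Test eqn y'=λy, z=hλ:
  k1=λy_n ⇒ h·k1=z·y_n;  k2=λ(1+2/5z)y_n ⇒ h·k2=z(1+2/5z)y_n
  y_{n+1}/y_n = 1 + 1/2z + 1/2z(1+2/5z) = 1 + z + 1/5z²
  R(z) = 1 + z + 1/5z².

Solve |R(x)|<1 on ℝ⁻.
x=-1.02: |R|=0.1881
R=1: x+1/5x²=0 ⇒ x=−5=-5.0000; min R=1−1/(4·1/5)=-0.2500>−1
Confirm numerically:
  x=-4.157: |R|=0.29913 <1
  x=-3.828: |R|=0.10272 <1
  x=-3.340: |R|=0.10888 <1
  x=-5.199: |R|=1.20692 >1
  x=-5.075: |R|=1.07613 >1
So |R|<1 on (-5.0000, 0).

left endpoint -5.0000.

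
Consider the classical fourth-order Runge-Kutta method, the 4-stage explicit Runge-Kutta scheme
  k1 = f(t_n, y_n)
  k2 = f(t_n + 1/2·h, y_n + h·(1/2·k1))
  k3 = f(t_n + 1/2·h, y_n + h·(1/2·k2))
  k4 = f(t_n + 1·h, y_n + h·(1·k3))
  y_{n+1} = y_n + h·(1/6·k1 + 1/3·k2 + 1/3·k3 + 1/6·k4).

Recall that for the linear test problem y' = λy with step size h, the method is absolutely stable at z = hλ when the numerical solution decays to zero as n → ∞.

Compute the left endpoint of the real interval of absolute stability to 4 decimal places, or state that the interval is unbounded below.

z* = -2.7853.

Test eqn y'=λy, z=hλ:
  order 4, 4-stage ⇒ R(z)=1+z+z^2/2+z^3/6+z^4/24
  (e.g. R(-1.45)=0.27733, |R|=0.27733)

Need |R(x)|<1, x<0.
x=-1.45: |R|=0.2773
|R(-2.81)|=1.0379 |R(-1.26)|=0.3054 |R(-1.15)|=0.3306
Bisect:
  x_lo=-3.1943 |R|=1.8132  x_hi=-0.2452 |R|=0.7825
  mid=-1.71976 |R|=0.27578 →hi
  mid=-2.45701 |R|=0.60783 →hi
  mid=-2.82564 |R|=1.06256 →lo
  mid=-2.64133 |R|=0.80377 →hi
  mid=-2.73349 |R|=0.92466 →hi
  mid=-2.77956 |R|=0.99140 →hi
  mid=-2.80260 |R|=1.02641 →lo
  ...
  [-2.78532,-2.78514] ⇒ x*=-2.7853
Interval (-2.7853, 0).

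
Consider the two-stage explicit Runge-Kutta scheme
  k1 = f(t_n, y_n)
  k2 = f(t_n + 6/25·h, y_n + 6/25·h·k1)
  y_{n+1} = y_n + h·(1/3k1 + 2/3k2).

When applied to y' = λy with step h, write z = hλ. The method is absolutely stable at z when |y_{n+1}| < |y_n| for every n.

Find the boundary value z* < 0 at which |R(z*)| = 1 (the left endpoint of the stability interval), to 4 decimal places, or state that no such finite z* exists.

On y'=λy, z=hλ:
  k1=λy_n ⇒ h·k1=z·y_n;  k2=λ(1+6/25z)y_n ⇒ h·k2=z(1+6/25z)y_n
  y_{n+1}/y_n = 1 + 1/3z + 2/3z(1+6/25z) = 1 + z + 4/25z²
  R(z) = 1 + z + 4/25z².

Find x<0 with |R(x)|<1.
x=-1.18: |R|=0.0428
R=1: x+4/25x²=0 ⇒ x=−25/4=-6.2500; min R=1−1/(4·4/25)=-0.5625>−1
Confirm numerically:
  x=-5.292: |R|=0.18884 <1
  x=-4.731: |R|=0.14982 <1
  x=-3.432: |R|=0.54742 <1
  x=-6.734: |R|=1.52148 >1
  x=-6.709: |R|=1.49271 >1
Interval (-6.2500, 0).

left endpoint -6.2500.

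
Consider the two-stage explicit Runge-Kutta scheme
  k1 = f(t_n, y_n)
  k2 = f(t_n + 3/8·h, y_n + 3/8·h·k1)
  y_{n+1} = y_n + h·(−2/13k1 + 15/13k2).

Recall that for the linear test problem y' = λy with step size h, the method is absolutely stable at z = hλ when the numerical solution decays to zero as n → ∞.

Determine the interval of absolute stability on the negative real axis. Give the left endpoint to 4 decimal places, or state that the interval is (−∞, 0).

(-2.3111, 0).

With y'=λy (z=hλ):
  k1=λy_n ⇒ h·k1=z·y_n;  k2=λ(1+3/8z)y_n ⇒ h·k2=z(1+3/8z)y_n
  y_{n+1}/y_n = 1 − 2/13z + 15/13z(1+3/8z) = 1 + z + 45/104z²
  so R(z) = 1 + z + 45/104z².

Need |R(x)|<1, x<0.
x=-1.05: |R|=0.4270
R=1: x+45/104x²=0 ⇒ x=−104/45=-2.3111; min R=1−1/(4·45/104)=0.4222>−1
Confirm numerically:
  x=-1.657: |R|=0.53102 <1
  x=-1.560: |R|=0.49300 <1
  x=-1.449: |R|=0.45948 <1
  x=-1.033: |R|=0.42872 <1
  x=-2.802: |R|=1.59516 >1
  x=-2.563: |R|=1.27934 >1
Interval (-2.3111, 0).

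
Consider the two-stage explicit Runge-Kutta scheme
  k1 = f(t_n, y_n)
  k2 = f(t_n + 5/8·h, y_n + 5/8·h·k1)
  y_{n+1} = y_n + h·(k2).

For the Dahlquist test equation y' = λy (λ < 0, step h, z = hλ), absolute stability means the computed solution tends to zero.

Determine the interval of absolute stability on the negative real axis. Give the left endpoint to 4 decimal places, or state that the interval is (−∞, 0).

On y'=λy, z=hλ:
  k1=λy_n ⇒ h·k1=z·y_n;  k2=λ(1+5/8z)y_n ⇒ h·k2=z(1+5/8z)y_n
  y_{n+1}/y_n = 1 + z(1+5/8z) = 1 + z + 5/8z²
  so R(z) = 1 + z + 5/8z².

Boundary: |R(x)|=1, x<0.
x=-1.3: |R|=0.7562
R=1: x+5/8x²=0 ⇒ x=−8/5=-1.6000; min R=1−1/(4·5/8)=0.6000>−1
Confirm numerically:
  x=-1.541: |R|=0.94318 <1
  x=-1.126: |R|=0.66642 <1
  x=-0.754: |R|=0.60132 <1
  x=-0.685: |R|=0.60827 <1
  x=-2.196: |R|=1.81801 >1
  x=-2.008: |R|=1.51204 >1
So |R|<1 on (-1.6000, 0).

z∈(-1.6000,0).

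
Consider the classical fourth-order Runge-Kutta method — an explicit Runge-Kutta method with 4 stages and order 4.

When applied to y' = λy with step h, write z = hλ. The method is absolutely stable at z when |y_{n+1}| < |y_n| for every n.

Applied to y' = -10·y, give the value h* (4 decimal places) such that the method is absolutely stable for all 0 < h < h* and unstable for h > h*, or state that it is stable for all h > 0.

(-2.7853,0); λ=-10 ⇒ h* = 0.2785.

With y'=λy (z=hλ):
  order 4, 4-stage ⇒ R(z)=1+z+z^2/2+z^3/6+z^4/24
  (e.g. R(-1.37)=0.28667, |R|=0.28667)

Solve |R(x)|<1 on ℝ⁻.
x=-1.37: |R|=0.2867
|R(-3.17)|=1.7528 |R(-2.82)|=1.0536 |R(-1.9)|=0.3048
Bisect:
  x_lo=-3.5680 |R|=2.9795  x_hi=-0.2186 |R|=0.8037
  mid=-1.89326 |R|=0.30325 →hi
  mid=-2.73061 |R|=0.92064 →hi
  mid=-3.14928 |R|=1.70255 →lo
  mid=-2.93995 |R|=1.25933 →lo
  mid=-2.83528 |R|=1.07801 →lo
  mid=-2.78294 |R|=0.99646 →hi
  mid=-2.80911 |R|=1.03651 →lo
  mid=-2.79603 |R|=1.01630 →lo
  mid=-2.78949 |R|=1.00634 →lo
  ...
  [-2.78540,-2.78519] ⇒ x*=-2.7853
Stable set (-2.7853, 0).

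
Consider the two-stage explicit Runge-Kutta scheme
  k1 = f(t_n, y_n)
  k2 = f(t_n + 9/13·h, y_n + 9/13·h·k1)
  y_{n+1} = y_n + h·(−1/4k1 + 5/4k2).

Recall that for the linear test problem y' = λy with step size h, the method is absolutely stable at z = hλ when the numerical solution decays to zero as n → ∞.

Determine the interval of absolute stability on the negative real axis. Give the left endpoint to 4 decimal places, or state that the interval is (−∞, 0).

Set f=λy, z=hλ:
  k1=λy_n ⇒ h·k1=z·y_n;  k2=λ(1+9/13z)y_n ⇒ h·k2=z(1+9/13z)y_n
  y_{n+1}/y_n = 1 − 1/4z + 5/4z(1+9/13z) = 1 + z + 45/52z²
  R(z) = 1 + z + 45/52z².

Need |R(x)|<1, x<0.
x=-0.68: |R|=0.7202
R=1: x+45/52x²=0 ⇒ x=−52/45=-1.1556; min R=1−1/(4·45/52)=0.7111>−1
Confirm numerically:
  x=-0.874: |R|=0.78705 <1
  x=-0.727: |R|=0.73038 <1
  x=-0.724: |R|=0.72961 <1
  x=-0.671: |R|=0.71863 <1
  x=-1.548: |R|=1.52572 >1
  x=-1.181: |R|=1.02600 >1
So |R|<1 on (-1.1556, 0).

(-1.1556, 0).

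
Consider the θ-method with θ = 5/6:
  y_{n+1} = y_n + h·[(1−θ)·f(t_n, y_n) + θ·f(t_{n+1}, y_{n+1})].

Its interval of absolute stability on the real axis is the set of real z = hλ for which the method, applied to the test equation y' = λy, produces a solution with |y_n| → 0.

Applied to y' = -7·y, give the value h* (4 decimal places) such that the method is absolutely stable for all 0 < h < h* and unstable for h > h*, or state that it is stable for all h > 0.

interval (−∞, 0). Any h>0 works for λ=-7.

On y'=λy, z=hλ:
  y_{n+1} = y_n + z·[1/6·y_n + 5/6·y_{n+1}] ⇒ (1 − 5/6z)y_{n+1} = (1 + 1/6z)y_n
  so R(z) = (1 + 1/6z)/(1 − 5/6z).

Boundary: |R(x)|=1, x<0.
x=-0.53: |R|=0.6324
x=-2: |R|=0.2500
x=-10: |R|=0.0714
x=-100: |R|=0.1858
θ=5/6≥1/2 ⇒ |1+1/6x|<|1−5/6x| ∀x<0 ⇒ stable on all of ℝ⁻.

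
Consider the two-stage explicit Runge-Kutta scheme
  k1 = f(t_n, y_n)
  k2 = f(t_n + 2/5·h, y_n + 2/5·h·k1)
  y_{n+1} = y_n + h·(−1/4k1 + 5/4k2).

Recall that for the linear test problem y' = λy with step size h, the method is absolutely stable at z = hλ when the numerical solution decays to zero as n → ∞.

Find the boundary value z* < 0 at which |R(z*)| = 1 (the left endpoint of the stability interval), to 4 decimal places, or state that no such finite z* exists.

On y'=λy, z=hλ:
  k1=λy_n ⇒ h·k1=z·y_n;  k2=λ(1+2/5z)y_n ⇒ h·k2=z(1+2/5z)y_n
  y_{n+1}/y_n = 1 − 1/4z + 5/4z(1+2/5z) = 1 + z + 1/2z²
  Hence R(z) = 1 + z + 1/2z².

Need |R(x)|<1, x<0.
x=-1.71: |R|=0.7520
R=1: x+1/2x²=0 ⇒ x=−2=-2.0000; min R=1−1/(4·1/2)=0.5000>−1
Confirm numerically:
  x=-1.935: |R|=0.93711 <1
  x=-1.721: |R|=0.75992 <1
  x=-1.501: |R|=0.62550 <1
  x=-1.029: |R|=0.50042 <1
  x=-2.538: |R|=1.68272 >1
  x=-2.477: |R|=1.59076 >1
  x=-2.156: |R|=1.16817 >1
So |R|<1 on (-2.0000, 0).

z* = -2.0000.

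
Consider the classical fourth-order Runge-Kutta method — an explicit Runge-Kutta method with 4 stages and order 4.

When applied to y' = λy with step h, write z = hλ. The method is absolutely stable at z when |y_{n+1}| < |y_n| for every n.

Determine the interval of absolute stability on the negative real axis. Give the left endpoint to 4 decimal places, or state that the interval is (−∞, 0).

z∈(-2.7853,0).

Test eqn y'=λy, z=hλ:
  order 4, 4-stage ⇒ R(z)=1+z+z^2/2+z^3/6+z^4/24
  (e.g. R(-0.31)=0.73347, |R|=0.73347)

Need |R(x)|<1, x<0.
x=-0.31: |R|=0.7335
|R(-3)|=1.3750 |R(-1.87)|=0.2981 |R(-1.66)|=0.2718
Bisect:
  x_lo=-3.3488 |R|=2.2395  x_hi=-0.3128 |R|=0.7314
  mid=-1.83080 |R|=0.29047 →hi
  mid=-2.58981 |R|=0.74311 →hi
  mid=-2.96931 |R|=1.31479 →lo
  mid=-2.77956 |R|=0.99139 →hi
  mid=-2.87444 |R|=1.14293 →lo
  mid=-2.82700 |R|=1.06472 →lo
  mid=-2.80328 |R|=1.02746 →lo
  mid=-2.79142 |R|=1.00928 →lo
  ...
  [-2.78530,-2.78512] ⇒ x*=-2.7853
So |R|<1 on (-2.7853, 0).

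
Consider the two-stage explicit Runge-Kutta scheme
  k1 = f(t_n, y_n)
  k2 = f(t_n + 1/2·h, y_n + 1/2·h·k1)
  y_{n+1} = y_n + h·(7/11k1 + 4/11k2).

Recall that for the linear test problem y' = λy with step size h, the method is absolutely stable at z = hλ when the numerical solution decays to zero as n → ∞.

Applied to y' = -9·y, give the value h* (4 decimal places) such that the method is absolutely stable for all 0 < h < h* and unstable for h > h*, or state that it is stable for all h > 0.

Set f=λy, z=hλ:
  k1=λy_n ⇒ h·k1=z·y_n;  k2=λ(1+1/2z)y_n ⇒ h·k2=z(1+1/2z)y_n
  y_{n+1}/y_n = 1 + 7/11z + 4/11z(1+1/2z) = 1 + z + 2/11z²
  ⇒ R(z) = 1 + z + 2/11z².

Find x<0 with |R(x)|<1.
x=-1.67: |R|=0.1629
R=1: x+2/11x²=0 ⇒ x=−11/2=-5.5000; min R=1−1/(4·2/11)=-0.3750>−1
Confirm numerically:
  x=-5.313: |R|=0.81936 <1
  x=-5.035: |R|=0.57431 <1
  x=-3.261: |R|=0.32752 <1
  x=-6.018: |R|=1.56679 >1
  x=-5.833: |R|=1.35316 >1
Interval (-5.5000, 0).

(-5.5000,0); λ=-9 ⇒ h* = (11/2)/9 = 0.6111.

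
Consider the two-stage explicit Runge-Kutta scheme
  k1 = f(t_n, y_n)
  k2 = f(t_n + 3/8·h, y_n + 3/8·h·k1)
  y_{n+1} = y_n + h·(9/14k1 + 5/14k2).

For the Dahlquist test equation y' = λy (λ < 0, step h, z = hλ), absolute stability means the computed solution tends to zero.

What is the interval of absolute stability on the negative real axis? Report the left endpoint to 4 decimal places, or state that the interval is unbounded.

On y'=λy, z=hλ:
  k1=λy_n ⇒ h·k1=z·y_n;  k2=λ(1+3/8z)y_n ⇒ h·k2=z(1+3/8z)y_n
  y_{n+1}/y_n = 1 + 9/14z + 5/14z(1+3/8z) = 1 + z + 15/112z²
  so R(z) = 1 + z + 15/112z².

Find x<0 with |R(x)|<1.
x=-1.35: |R|=0.1059
R=1: x+15/112x²=0 ⇒ x=−112/15=-7.4667; min R=1−1/(4·15/112)=-0.8667>−1
Confirm numerically:
  x=-5.901: |R|=0.23737 <1
  x=-5.629: |R|=0.38539 <1
  x=-5.142: |R|=0.60091 <1
  x=-4.410: |R|=0.80534 <1
  x=-7.801: |R|=1.34930 >1
  x=-7.513: |R|=1.04662 >1
So |R|<1 on (-7.4667, 0).

z∈(-7.4667,0).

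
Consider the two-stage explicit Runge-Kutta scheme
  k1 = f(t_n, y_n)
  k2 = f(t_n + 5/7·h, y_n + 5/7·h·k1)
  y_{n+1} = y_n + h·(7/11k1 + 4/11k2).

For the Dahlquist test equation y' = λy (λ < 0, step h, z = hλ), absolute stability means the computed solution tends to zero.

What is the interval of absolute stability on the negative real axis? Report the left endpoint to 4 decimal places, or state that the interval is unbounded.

With y'=λy (z=hλ):
  k1=λy_n ⇒ h·k1=z·y_n;  k2=λ(1+5/7z)y_n ⇒ h·k2=z(1+5/7z)y_n
  y_{n+1}/y_n = 1 + 7/11z + 4/11z(1+5/7z) = 1 + z + 20/77z²
  so R(z) = 1 + z + 20/77z².

Find x<0 with |R(x)|<1.
x=-1.38: |R|=0.1146
R=1: x+20/77x²=0 ⇒ x=−77/20=-3.8500; min R=1−1/(4·20/77)=0.0375>−1
Confirm numerically:
  x=-3.766: |R|=0.91783 <1
  x=-3.590: |R|=0.75756 <1
  x=-3.138: |R|=0.41967 <1
  x=-2.258: |R|=0.06630 <1
  x=-4.438: |R|=1.67780 >1
  x=-3.944: |R|=1.09630 >1
  x=-3.939: |R|=1.09106 >1
Interval (-3.8500, 0).

(-3.8500, 0).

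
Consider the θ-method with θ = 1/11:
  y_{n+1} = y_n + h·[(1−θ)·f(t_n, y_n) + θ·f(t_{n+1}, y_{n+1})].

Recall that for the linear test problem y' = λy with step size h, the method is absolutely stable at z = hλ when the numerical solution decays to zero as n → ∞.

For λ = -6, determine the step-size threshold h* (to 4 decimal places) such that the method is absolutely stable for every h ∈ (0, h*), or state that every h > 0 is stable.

On y'=λy, z=hλ:
  y_{n+1} = y_n + z·[10/11·y_n + 1/11·y_{n+1}] ⇒ (1 − 1/11z)y_{n+1} = (1 + 10/11z)y_n
  Hence R(z) = (1 + 10/11z)/(1 − 1/11z).

Boundary: |R(x)|=1, x<0.
x=-1.29: |R|=0.1546
R=−1: 1+10/11x = −1+1/11x ⇒ -9/11x=2 ⇒ x=2/(-9/11)=-2.4444
Confirm numerically:
  x=-1.960: |R|=0.66358 <1
  x=-1.682: |R|=0.45892 <1
  x=-1.182: |R|=0.06731 <1
  x=-1.140: |R|=0.03295 <1
  x=-3.033: |R|=1.37747 >1
  x=-3.021: |R|=1.37009 >1
Interval (-2.4444, 0).

(-2.4444,0); λ=-6 ⇒ h* = (22/9)/6 = 0.4074.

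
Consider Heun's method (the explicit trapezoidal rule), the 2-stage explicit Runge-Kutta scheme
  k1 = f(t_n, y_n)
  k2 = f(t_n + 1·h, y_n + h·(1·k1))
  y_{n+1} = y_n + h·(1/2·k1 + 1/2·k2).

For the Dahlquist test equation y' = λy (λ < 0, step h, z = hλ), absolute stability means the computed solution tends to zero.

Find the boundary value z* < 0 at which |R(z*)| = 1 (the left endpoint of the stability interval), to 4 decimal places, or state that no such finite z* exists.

z* = -2.0000.

On y'=λy, z=hλ:
  order 2, 2-stage ⇒ R(z)=1+z+z^2/2
  (e.g. R(-0.65)=0.56125, |R|=0.56125)

Boundary: |R(x)|=1, x<0.
x=-0.65: |R|=0.5613
|R(-2.15)|=1.1612 |R(-1.94)|=0.9418 |R(-1.21)|=0.5221
Bisect:
  x_lo=-2.7169 |R|=1.9738  x_hi=-0.1803 |R|=0.8360
  mid=-1.44857 |R|=0.60061 →hi
  mid=-2.08273 |R|=1.08615 →lo
  mid=-1.76565 |R|=0.79311 →hi
  mid=-1.92419 |R|=0.92706 →hi
  mid=-2.00346 |R|=1.00346 →lo
  mid=-1.96382 |R|=0.96448 →hi
  mid=-1.98364 |R|=0.98377 →hi
  mid=-1.99355 |R|=0.99357 →hi
  ...
  [-2.00005,-1.99990] ⇒ x*=-2.0000
Interval (-2.0000, 0).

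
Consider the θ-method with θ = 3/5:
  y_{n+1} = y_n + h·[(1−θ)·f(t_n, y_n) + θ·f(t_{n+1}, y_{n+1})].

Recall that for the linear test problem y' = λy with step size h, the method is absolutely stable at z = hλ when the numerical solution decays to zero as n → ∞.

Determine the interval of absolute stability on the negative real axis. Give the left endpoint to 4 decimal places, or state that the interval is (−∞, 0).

Set f=λy, z=hλ:
  y_{n+1} = y_n + z·[2/5·y_n + 3/5·y_{n+1}] ⇒ (1 − 3/5z)y_{n+1} = (1 + 2/5z)y_n
  ⇒ R(z) = (1 + 2/5z)/(1 − 3/5z).

Boundary: |R(x)|=1, x<0.
x=-1.34: |R|=0.2572
x=-2: |R|=0.0909
x=-10: |R|=0.4286
x=-100: |R|=0.6393
θ=3/5≥1/2 ⇒ |1+2/5x|<|1−3/5x| ∀x<0 ⇒ unbounded interval.

unbounded; (−∞, 0).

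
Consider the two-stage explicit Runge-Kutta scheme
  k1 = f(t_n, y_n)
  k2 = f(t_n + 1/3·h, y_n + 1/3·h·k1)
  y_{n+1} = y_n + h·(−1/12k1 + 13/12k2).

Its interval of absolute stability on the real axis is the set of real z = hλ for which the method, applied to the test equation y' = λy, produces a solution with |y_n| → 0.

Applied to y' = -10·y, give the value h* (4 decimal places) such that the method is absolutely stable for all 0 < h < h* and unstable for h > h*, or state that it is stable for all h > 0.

Set f=λy, z=hλ:
  k1=λy_n ⇒ h·k1=z·y_n;  k2=λ(1+1/3z)y_n ⇒ h·k2=z(1+1/3z)y_n
  y_{n+1}/y_n = 1 − 1/12z + 13/12z(1+1/3z) = 1 + z + 13/36z²
  ⇒ R(z) = 1 + z + 13/36z².

Find x<0 with |R(x)|<1.
x=-0.85: |R|=0.4109
R=1: x+13/36x²=0 ⇒ x=−36/13=-2.7692; min R=1−1/(4·13/36)=0.3077>−1
Confirm numerically:
  x=-2.488: |R|=0.74733 <1
  x=-2.413: |R|=0.68959 <1
  x=-2.401: |R|=0.68073 <1
  x=-2.378: |R|=0.66404 <1
  x=-3.119: |R|=1.39395 >1
  x=-3.102: |R|=1.37276 >1
Interval (-2.7692, 0).

(-2.7692,0); λ=-10 ⇒ h* = (36/13)/10 = 0.2769.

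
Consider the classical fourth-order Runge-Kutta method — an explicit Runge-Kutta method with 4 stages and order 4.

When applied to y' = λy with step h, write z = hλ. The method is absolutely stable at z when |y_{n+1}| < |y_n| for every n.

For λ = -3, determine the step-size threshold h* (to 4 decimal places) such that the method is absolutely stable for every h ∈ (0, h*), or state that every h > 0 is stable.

Set f=λy, z=hλ:
  order 4, 4-stage ⇒ R(z)=1+z+z^2/2+z^3/6+z^4/24
  (e.g. R(-0.86)=0.42658, |R|=0.42658)

Need |R(x)|<1, x<0.
x=-0.86: |R|=0.4266
|R(-2.08)|=0.3633 |R(-2.01)|=0.3367 |R(-1.91)|=0.3073
Bisect:
  x_lo=-3.4895 |R|=2.6950  x_hi=-0.3062 |R|=0.7362
  mid=-1.89787 |R|=0.30433 →hi
  mid=-2.69369 |R|=0.87045 →hi
  mid=-3.09160 |R|=1.56895 →lo
  mid=-2.89265 |R|=1.17429 →lo
  mid=-2.79317 |R|=1.01194 →lo
  mid=-2.74343 |R|=0.93870 →hi
  mid=-2.76830 |R|=0.97468 →hi
  mid=-2.78074 |R|=0.99315 →hi
  ...
  [-2.78540,-2.78520] ⇒ x*=-2.7853
Interval (-2.7853, 0).

(-2.7853,0); λ=-3 ⇒ h* = 0.9284.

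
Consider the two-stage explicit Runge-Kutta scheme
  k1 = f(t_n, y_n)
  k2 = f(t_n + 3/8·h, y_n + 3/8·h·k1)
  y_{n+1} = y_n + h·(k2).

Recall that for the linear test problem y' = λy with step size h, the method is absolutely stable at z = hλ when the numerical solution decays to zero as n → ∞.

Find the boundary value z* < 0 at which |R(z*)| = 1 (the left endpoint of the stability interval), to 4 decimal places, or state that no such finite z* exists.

left endpoint -2.6667.

Test eqn y'=λy, z=hλ:
  k1=λy_n ⇒ h·k1=z·y_n;  k2=λ(1+3/8z)y_n ⇒ h·k2=z(1+3/8z)y_n
  y_{n+1}/y_n = 1 + z(1+3/8z) = 1 + z + 3/8z²
  R(z) = 1 + z + 3/8z².

Find x<0 with |R(x)|<1.
x=-0.53: |R|=0.5753
R=1: x+3/8x²=0 ⇒ x=−8/3=-2.6667; min R=1−1/(4·3/8)=0.3333>−1
Confirm numerically:
  x=-1.664: |R|=0.37434 <1
  x=-1.487: |R|=0.34219 <1
  x=-1.188: |R|=0.34125 <1
  x=-3.073: |R|=1.46825 >1
  x=-2.851: |R|=1.19708 >1
So |R|<1 on (-2.6667, 0).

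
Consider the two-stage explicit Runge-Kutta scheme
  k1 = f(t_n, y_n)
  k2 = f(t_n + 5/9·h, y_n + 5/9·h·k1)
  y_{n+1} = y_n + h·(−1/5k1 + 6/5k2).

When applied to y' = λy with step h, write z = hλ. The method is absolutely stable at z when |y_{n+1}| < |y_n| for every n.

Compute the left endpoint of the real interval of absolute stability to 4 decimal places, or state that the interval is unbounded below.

left endpoint -1.5000.

Test eqn y'=λy, z=hλ:
  k1=λy_n ⇒ h·k1=z·y_n;  k2=λ(1+5/9z)y_n ⇒ h·k2=z(1+5/9z)y_n
  y_{n+1}/y_n = 1 − 1/5z + 6/5z(1+5/9z) = 1 + z + 2/3z²
  so R(z) = 1 + z + 2/3z².

Need |R(x)|<1, x<0.
x=-0.7: |R|=0.6267
R=1: x+2/3x²=0 ⇒ x=−3/2=-1.5000; min R=1−1/(4·2/3)=0.6250>−1
Confirm numerically:
  x=-1.345: |R|=0.86102 <1
  x=-1.256: |R|=0.79569 <1
  x=-0.742: |R|=0.62504 <1
  x=-0.688: |R|=0.62756 <1
  x=-1.866: |R|=1.45530 >1
  x=-1.626: |R|=1.13658 >1
Stable set (-1.5000, 0).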